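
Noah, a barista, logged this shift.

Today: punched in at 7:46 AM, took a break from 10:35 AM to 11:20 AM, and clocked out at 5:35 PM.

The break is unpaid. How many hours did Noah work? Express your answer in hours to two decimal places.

9.07 hours

Today: 7:46 AM–5:35 PM = 9 h 49 min; less 45 min break → 9 h 4 min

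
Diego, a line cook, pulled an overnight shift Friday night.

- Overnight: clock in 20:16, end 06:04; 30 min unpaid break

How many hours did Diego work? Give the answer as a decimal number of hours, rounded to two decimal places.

Overnight: 20:16 → midnight = 3 h 44 min; midnight → 06:04 = 6 h 4 min; span 9 h 48 min; less 30 min break → 9 h 18 min

9.30 hours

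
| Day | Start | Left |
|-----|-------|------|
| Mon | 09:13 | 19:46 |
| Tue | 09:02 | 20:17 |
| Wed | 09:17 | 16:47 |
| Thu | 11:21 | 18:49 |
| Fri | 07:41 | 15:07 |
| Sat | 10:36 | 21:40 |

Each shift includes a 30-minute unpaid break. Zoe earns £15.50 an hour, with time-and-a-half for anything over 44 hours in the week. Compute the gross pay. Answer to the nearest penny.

£874.20

Mon: 09:13–19:46 = 10 h 33 min; less 30 min break → 10 h 3 min
Tue: 09:02–20:17 = 11 h 15 min; less 30 min break → 10 h 45 min
Wed: 09:17–16:47 = 7 h 30 min; less 30 min break → 7 h 0 min
Thu: 11:21–18:49 = 7 h 28 min; less 30 min break → 6 h 58 min
Fri: 07:41–15:07 = 7 h 26 min; less 30 min break → 6 h 56 min
Sat: 10:36–21:40 = 11 h 4 min; less 30 min break → 10 h 34 min
Total worked: 52 h 16 min = 3136 min.
Regular 44 h 0 min = 2640 min at £15.50/h; overtime 8 h 16 min = 496 min at £23.25/h.
Pay = (2640 × £15.50 + 496 × £23.25) ÷ 60 = £874.20.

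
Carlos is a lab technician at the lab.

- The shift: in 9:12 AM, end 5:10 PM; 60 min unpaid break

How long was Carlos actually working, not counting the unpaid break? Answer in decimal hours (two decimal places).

The shift: 9:12 AM–5:10 PM = 7 h 58 min; less 60 min break → 6 h 58 min

6.97 hours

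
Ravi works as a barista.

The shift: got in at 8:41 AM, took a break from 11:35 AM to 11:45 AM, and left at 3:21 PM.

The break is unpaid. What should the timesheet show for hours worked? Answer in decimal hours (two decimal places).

The shift: 8:41 AM–3:21 PM = 6 h 40 min; less 10 min break → 6 h 30 min

6.50 hours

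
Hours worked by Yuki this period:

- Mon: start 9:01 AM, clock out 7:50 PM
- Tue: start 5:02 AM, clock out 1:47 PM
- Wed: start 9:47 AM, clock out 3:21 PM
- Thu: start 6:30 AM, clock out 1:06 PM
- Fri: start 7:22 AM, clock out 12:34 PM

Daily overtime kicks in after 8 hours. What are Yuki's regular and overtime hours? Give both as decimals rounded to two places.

Mon: 9:01 AM–7:50 PM = 10 h 49 min
Tue: 5:02 AM–1:47 PM = 8 h 45 min
Wed: 9:47 AM–3:21 PM = 5 h 34 min
Thu: 6:30 AM–1:06 PM = 6 h 36 min
Fri: 7:22 AM–12:34 PM = 5 h 12 min
Mon reg 8 h 0 min / OT 2 h 49 min; Tue reg 8 h 0 min / OT 0 h 45 min; Wed reg 5 h 34 min / OT 0 h 0 min; Thu reg 6 h 36 min / OT 0 h 0 min; Fri reg 5 h 12 min / OT 0 h 0 min.
Totals: regular 33 h 22 min, overtime 3 h 34 min.

Regular 33.37 hours, overtime 3.57 hours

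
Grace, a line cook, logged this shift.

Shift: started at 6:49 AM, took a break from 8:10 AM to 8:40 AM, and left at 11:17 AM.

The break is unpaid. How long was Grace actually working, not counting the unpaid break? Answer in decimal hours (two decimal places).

Shift: 6:49 AM–11:17 AM = 4 h 28 min; less 30 min break → 3 h 58 min

3.97 hours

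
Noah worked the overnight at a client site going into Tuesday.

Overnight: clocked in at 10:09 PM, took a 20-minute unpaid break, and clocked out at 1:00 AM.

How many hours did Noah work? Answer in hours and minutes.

Overnight: 10:09 PM → midnight = 1 h 51 min; midnight → 1:00 AM = 1 h 0 min; span 2 h 51 min; less 20 min break → 2 h 31 min

2 h 31 min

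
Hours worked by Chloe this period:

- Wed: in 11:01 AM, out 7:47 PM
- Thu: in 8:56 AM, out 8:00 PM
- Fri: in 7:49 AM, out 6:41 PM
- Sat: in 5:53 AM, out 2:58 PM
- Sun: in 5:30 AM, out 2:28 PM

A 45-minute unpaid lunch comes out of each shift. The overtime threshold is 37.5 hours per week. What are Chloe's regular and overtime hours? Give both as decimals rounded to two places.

Regular 37.50 hours, overtime 7.50 hours

Wed: 11:01 AM–7:47 PM = 8 h 46 min; less 45 min break → 8 h 1 min
Thu: 8:56 AM–8:00 PM = 11 h 4 min; less 45 min break → 10 h 19 min
Fri: 7:49 AM–6:41 PM = 10 h 52 min; less 45 min break → 10 h 7 min
Sat: 5:53 AM–2:58 PM = 9 h 5 min; less 45 min break → 8 h 20 min
Sun: 5:30 AM–2:28 PM = 8 h 58 min; less 45 min break → 8 h 13 min
Total worked: 45 h 0 min = 45.00 h.
Threshold 37.5 h → overtime 7 h 30 min, regular 37 h 30 min.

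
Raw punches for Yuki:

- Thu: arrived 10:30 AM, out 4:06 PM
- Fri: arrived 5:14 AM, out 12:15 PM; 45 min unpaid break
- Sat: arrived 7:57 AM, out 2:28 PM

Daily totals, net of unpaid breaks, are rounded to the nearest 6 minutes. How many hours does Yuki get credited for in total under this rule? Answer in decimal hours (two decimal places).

Thu: 10:30 AM–4:06 PM = 5 h 36 min → rounds to 5 h 36 min
Fri: 5:14 AM–12:15 PM = 7 h 1 min − 45 min = 6 h 16 min → rounds to 6 h 18 min
Sat: 7:57 AM–2:28 PM = 6 h 31 min → rounds to 6 h 30 min
Total credited: 18 h 24 min.

18.40 hours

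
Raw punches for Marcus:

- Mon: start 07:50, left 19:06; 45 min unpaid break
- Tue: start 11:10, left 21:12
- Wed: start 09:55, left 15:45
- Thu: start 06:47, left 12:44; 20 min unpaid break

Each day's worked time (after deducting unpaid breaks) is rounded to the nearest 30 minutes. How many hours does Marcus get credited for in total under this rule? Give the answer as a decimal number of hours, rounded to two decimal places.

32.00 hours

Mon: 07:50–19:06 = 11 h 16 min − 45 min = 10 h 31 min → rounds to 10 h 30 min
Tue: 11:10–21:12 = 10 h 2 min → rounds to 10 h 0 min
Wed: 09:55–15:45 = 5 h 50 min → rounds to 6 h 0 min
Thu: 06:47–12:44 = 5 h 57 min − 20 min = 5 h 37 min → rounds to 5 h 30 min
Total credited: 32 h 0 min.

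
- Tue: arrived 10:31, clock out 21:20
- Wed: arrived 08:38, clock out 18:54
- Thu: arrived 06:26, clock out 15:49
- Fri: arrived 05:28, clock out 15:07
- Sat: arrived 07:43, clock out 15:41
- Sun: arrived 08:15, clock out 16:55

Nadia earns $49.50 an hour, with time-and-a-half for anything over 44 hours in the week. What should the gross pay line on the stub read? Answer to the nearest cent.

$3124.69

Tue: 10:31–21:20 = 10 h 49 min
Wed: 08:38–18:54 = 10 h 16 min
Thu: 06:26–15:49 = 9 h 23 min
Fri: 05:28–15:07 = 9 h 39 min
Sat: 07:43–15:41 = 7 h 58 min
Sun: 08:15–16:55 = 8 h 40 min
Total worked: 56 h 45 min = 3405 min.
Regular 44 h 0 min = 2640 min at $49.50/h; overtime 12 h 45 min = 765 min at $74.25/h.
Pay = (2640 × $49.50 + 765 × $74.25) ÷ 60 = $3124.69.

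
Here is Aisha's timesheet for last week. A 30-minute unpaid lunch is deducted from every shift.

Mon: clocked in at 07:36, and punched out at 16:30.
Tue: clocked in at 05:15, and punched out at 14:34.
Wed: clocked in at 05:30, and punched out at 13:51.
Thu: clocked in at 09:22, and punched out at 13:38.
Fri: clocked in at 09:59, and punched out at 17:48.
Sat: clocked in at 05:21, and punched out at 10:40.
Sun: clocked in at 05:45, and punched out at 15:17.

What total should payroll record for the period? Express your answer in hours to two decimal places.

Mon: 07:36–16:30 = 8 h 54 min; less 30 min break → 8 h 24 min
Tue: 05:15–14:34 = 9 h 19 min; less 30 min break → 8 h 49 min
Wed: 05:30–13:51 = 8 h 21 min; less 30 min break → 7 h 51 min
Thu: 09:22–13:38 = 4 h 16 min; less 30 min break → 3 h 46 min
Fri: 09:59–17:48 = 7 h 49 min; less 30 min break → 7 h 19 min
Sat: 05:21–10:40 = 5 h 19 min; less 30 min break → 4 h 49 min
Sun: 05:45–15:17 = 9 h 32 min; less 30 min break → 9 h 2 min
Total: 8 h 24 min + 8 h 49 min + 7 h 51 min + 3 h 46 min + 7 h 19 min + 4 h 49 min + 9 h 2 min = 50 h 0 min.

50.00 hours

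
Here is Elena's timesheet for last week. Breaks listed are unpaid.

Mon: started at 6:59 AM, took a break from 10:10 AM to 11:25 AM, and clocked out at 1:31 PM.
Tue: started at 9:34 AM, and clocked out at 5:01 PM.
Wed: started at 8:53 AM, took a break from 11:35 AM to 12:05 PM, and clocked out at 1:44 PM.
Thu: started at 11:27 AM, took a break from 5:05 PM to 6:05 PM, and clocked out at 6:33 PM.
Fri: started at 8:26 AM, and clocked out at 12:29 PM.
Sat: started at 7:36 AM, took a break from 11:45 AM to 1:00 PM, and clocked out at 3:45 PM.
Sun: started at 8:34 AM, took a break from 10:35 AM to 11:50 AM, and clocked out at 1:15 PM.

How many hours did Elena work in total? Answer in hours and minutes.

Mon: 6:59 AM–1:31 PM = 6 h 32 min; less 75 min break → 5 h 17 min
Tue: 9:34 AM–5:01 PM = 7 h 27 min
Wed: 8:53 AM–1:44 PM = 4 h 51 min; less 30 min break → 4 h 21 min
Thu: 11:27 AM–6:33 PM = 7 h 6 min; less 60 min break → 6 h 6 min
Fri: 8:26 AM–12:29 PM = 4 h 3 min
Sat: 7:36 AM–3:45 PM = 8 h 9 min; less 75 min break → 6 h 54 min
Sun: 8:34 AM–1:15 PM = 4 h 41 min; less 75 min break → 3 h 26 min
Total: 5 h 17 min + 7 h 27 min + 4 h 21 min + 6 h 6 min + 4 h 3 min + 6 h 54 min + 3 h 26 min = 37 h 34 min.

37 h 34 min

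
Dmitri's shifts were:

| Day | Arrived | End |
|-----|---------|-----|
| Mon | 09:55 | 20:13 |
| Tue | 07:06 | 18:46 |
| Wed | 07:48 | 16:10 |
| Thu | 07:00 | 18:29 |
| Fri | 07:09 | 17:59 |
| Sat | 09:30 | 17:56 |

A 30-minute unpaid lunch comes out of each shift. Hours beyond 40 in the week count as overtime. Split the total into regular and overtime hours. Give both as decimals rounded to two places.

Regular 40.00 hours, overtime 18.08 hours

Mon: 09:55–20:13 = 10 h 18 min; less 30 min break → 9 h 48 min
Tue: 07:06–18:46 = 11 h 40 min; less 30 min break → 11 h 10 min
Wed: 07:48–16:10 = 8 h 22 min; less 30 min break → 7 h 52 min
Thu: 07:00–18:29 = 11 h 29 min; less 30 min break → 10 h 59 min
Fri: 07:09–17:59 = 10 h 50 min; less 30 min break → 10 h 20 min
Sat: 09:30–17:56 = 8 h 26 min; less 30 min break → 7 h 56 min
Total worked: 58 h 5 min = 58.08 h.
Threshold 40 h → overtime 18 h 5 min, regular 40 h 0 min.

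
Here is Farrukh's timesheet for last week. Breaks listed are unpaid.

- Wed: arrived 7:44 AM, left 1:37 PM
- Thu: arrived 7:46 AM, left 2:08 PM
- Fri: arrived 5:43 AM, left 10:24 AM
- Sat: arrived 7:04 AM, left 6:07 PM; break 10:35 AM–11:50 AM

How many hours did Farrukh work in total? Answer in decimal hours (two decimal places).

Wed: 7:44 AM–1:37 PM = 5 h 53 min
Thu: 7:46 AM–2:08 PM = 6 h 22 min
Fri: 5:43 AM–10:24 AM = 4 h 41 min
Sat: 7:04 AM–6:07 PM = 11 h 3 min; less 75 min break → 9 h 48 min
Total: 5 h 53 min + 6 h 22 min + 4 h 41 min + 9 h 48 min = 26 h 44 min.

26.73 hours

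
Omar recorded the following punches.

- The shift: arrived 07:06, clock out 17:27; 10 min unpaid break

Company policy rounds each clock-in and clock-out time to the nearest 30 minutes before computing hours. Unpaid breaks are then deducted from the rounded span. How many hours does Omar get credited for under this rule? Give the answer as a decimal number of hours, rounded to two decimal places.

10.33 hours

The shift: in 07:06→07:00, out 17:27→17:30; 10 h 30 min − 10 min = 10 h 20 min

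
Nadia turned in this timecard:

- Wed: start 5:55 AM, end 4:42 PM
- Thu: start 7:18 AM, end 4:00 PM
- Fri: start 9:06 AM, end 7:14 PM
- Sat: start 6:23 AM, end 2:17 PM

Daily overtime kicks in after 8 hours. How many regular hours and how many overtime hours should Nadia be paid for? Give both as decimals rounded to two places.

Regular 31.90 hours, overtime 5.62 hours

Wed: 5:55 AM–4:42 PM = 10 h 47 min
Thu: 7:18 AM–4:00 PM = 8 h 42 min
Fri: 9:06 AM–7:14 PM = 10 h 8 min
Sat: 6:23 AM–2:17 PM = 7 h 54 min
Wed reg 8 h 0 min / OT 2 h 47 min; Thu reg 8 h 0 min / OT 0 h 42 min; Fri reg 8 h 0 min / OT 2 h 8 min; Sat reg 7 h 54 min / OT 0 h 0 min.
Totals: regular 31 h 54 min, overtime 5 h 37 min.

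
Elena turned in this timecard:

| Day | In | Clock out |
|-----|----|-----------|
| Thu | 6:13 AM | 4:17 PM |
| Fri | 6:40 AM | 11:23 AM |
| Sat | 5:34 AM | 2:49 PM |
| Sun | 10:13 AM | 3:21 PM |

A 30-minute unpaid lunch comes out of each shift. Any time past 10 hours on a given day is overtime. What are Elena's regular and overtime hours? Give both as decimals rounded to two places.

Regular 27.17 hours, overtime 0.00 hours

Thu: 6:13 AM–4:17 PM = 10 h 4 min; less 30 min break → 9 h 34 min
Fri: 6:40 AM–11:23 AM = 4 h 43 min; less 30 min break → 4 h 13 min
Sat: 5:34 AM–2:49 PM = 9 h 15 min; less 30 min break → 8 h 45 min
Sun: 10:13 AM–3:21 PM = 5 h 8 min; less 30 min break → 4 h 38 min
Thu reg 9 h 34 min / OT 0 h 0 min; Fri reg 4 h 13 min / OT 0 h 0 min; Sat reg 8 h 45 min / OT 0 h 0 min; Sun reg 4 h 38 min / OT 0 h 0 min.
Totals: regular 27 h 10 min, overtime 0 h 0 min.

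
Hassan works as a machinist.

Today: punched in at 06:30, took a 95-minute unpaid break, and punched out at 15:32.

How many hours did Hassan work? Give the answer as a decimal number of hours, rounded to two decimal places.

Today: 06:30–15:32 = 9 h 2 min; less 95 min break → 7 h 27 min

7.45 hours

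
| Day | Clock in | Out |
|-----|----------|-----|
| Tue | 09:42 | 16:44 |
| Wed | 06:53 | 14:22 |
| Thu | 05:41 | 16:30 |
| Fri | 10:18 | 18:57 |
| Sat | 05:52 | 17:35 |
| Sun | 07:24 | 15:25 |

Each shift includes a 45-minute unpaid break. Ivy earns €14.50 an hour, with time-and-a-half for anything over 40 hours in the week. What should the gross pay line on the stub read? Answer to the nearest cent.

€780.46

Tue: 09:42–16:44 = 7 h 2 min; less 45 min break → 6 h 17 min
Wed: 06:53–14:22 = 7 h 29 min; less 45 min break → 6 h 44 min
Thu: 05:41–16:30 = 10 h 49 min; less 45 min break → 10 h 4 min
Fri: 10:18–18:57 = 8 h 39 min; less 45 min break → 7 h 54 min
Sat: 05:52–17:35 = 11 h 43 min; less 45 min break → 10 h 58 min
Sun: 07:24–15:25 = 8 h 1 min; less 45 min break → 7 h 16 min
Total worked: 49 h 13 min = 2953 min.
Regular 40 h 0 min = 2400 min at €14.50/h; overtime 9 h 13 min = 553 min at €21.75/h.
Pay = (2400 × €14.50 + 553 × €21.75) ÷ 60 = €780.46.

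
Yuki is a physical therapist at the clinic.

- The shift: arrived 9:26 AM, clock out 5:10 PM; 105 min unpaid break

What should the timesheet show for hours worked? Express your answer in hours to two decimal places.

5.98 hours

The shift: 9:26 AM–5:10 PM = 7 h 44 min; less 105 min break → 5 h 59 min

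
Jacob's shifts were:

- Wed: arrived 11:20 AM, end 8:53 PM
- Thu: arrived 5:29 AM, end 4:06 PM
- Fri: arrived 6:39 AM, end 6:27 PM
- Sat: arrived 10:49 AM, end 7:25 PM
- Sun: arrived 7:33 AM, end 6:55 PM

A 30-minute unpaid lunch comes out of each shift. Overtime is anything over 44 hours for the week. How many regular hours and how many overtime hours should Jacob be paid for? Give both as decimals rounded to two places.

Wed: 11:20 AM–8:53 PM = 9 h 33 min; less 30 min break → 9 h 3 min
Thu: 5:29 AM–4:06 PM = 10 h 37 min; less 30 min break → 10 h 7 min
Fri: 6:39 AM–6:27 PM = 11 h 48 min; less 30 min break → 11 h 18 min
Sat: 10:49 AM–7:25 PM = 8 h 36 min; less 30 min break → 8 h 6 min
Sun: 7:33 AM–6:55 PM = 11 h 22 min; less 30 min break → 10 h 52 min
Total worked: 49 h 26 min = 49.43 h.
Threshold 44 h → overtime 5 h 26 min, regular 44 h 0 min.

Regular 44.00 hours, overtime 5.43 hours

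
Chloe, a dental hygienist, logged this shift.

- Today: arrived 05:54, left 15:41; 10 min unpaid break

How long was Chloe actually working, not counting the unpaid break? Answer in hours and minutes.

Today: 05:54–15:41 = 9 h 47 min; less 10 min break → 9 h 37 min

9 h 37 min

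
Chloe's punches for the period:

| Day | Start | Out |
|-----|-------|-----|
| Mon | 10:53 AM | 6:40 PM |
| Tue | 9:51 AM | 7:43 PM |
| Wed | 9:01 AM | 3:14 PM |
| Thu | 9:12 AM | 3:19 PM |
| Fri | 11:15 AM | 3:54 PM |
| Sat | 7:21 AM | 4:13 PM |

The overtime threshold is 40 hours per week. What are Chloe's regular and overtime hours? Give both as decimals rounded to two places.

Regular 40.00 hours, overtime 3.50 hours

Mon: 10:53 AM–6:40 PM = 7 h 47 min
Tue: 9:51 AM–7:43 PM = 9 h 52 min
Wed: 9:01 AM–3:14 PM = 6 h 13 min
Thu: 9:12 AM–3:19 PM = 6 h 7 min
Fri: 11:15 AM–3:54 PM = 4 h 39 min
Sat: 7:21 AM–4:13 PM = 8 h 52 min
Total worked: 43 h 30 min = 43.50 h.
Threshold 40 h → overtime 3 h 30 min, regular 40 h 0 min.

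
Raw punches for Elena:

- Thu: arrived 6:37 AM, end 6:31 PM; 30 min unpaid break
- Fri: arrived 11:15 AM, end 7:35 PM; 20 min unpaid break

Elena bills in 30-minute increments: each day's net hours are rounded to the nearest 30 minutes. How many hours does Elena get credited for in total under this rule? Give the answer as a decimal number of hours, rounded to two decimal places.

19.50 hours

Thu: 6:37 AM–6:31 PM = 11 h 54 min − 30 min = 11 h 24 min → rounds to 11 h 30 min
Fri: 11:15 AM–7:35 PM = 8 h 20 min − 20 min = 8 h 0 min → rounds to 8 h 0 min
Total credited: 19 h 30 min.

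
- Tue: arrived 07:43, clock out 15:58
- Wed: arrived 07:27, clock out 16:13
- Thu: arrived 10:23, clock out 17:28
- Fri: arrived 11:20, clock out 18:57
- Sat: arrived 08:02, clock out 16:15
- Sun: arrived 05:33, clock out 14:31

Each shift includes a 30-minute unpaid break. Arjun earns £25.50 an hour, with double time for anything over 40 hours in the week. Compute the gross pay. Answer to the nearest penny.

£1320.90

Tue: 07:43–15:58 = 8 h 15 min; less 30 min break → 7 h 45 min
Wed: 07:27–16:13 = 8 h 46 min; less 30 min break → 8 h 16 min
Thu: 10:23–17:28 = 7 h 5 min; less 30 min break → 6 h 35 min
Fri: 11:20–18:57 = 7 h 37 min; less 30 min break → 7 h 7 min
Sat: 08:02–16:15 = 8 h 13 min; less 30 min break → 7 h 43 min
Sun: 05:33–14:31 = 8 h 58 min; less 30 min break → 8 h 28 min
Total worked: 45 h 54 min = 2754 min.
Regular 40 h 0 min = 2400 min at £25.50/h; overtime 5 h 54 min = 354 min at £51.00/h.
Pay = (2400 × £25.50 + 354 × £51.00) ÷ 60 = £1320.90.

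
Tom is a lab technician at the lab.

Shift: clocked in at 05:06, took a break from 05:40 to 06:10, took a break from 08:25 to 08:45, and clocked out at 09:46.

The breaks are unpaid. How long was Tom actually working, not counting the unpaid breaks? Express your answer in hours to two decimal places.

3.83 hours

Shift: 05:06–09:46 = 4 h 40 min; less 50 min break → 3 h 50 min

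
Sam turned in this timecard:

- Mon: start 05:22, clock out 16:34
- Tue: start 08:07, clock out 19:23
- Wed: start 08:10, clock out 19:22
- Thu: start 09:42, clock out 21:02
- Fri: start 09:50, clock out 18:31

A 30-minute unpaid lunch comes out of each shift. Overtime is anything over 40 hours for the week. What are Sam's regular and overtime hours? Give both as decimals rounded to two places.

Mon: 05:22–16:34 = 11 h 12 min; less 30 min break → 10 h 42 min
Tue: 08:07–19:23 = 11 h 16 min; less 30 min break → 10 h 46 min
Wed: 08:10–19:22 = 11 h 12 min; less 30 min break → 10 h 42 min
Thu: 09:42–21:02 = 11 h 20 min; less 30 min break → 10 h 50 min
Fri: 09:50–18:31 = 8 h 41 min; less 30 min break → 8 h 11 min
Total worked: 51 h 11 min = 51.18 h.
Threshold 40 h → overtime 11 h 11 min, regular 40 h 0 min.

Regular 40.00 hours, overtime 11.18 hours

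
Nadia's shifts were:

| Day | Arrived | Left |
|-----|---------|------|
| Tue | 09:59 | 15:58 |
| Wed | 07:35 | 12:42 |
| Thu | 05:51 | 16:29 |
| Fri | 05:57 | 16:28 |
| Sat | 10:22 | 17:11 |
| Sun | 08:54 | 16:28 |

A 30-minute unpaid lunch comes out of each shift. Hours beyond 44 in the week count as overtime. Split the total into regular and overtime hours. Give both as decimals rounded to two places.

Tue: 09:59–15:58 = 5 h 59 min; less 30 min break → 5 h 29 min
Wed: 07:35–12:42 = 5 h 7 min; less 30 min break → 4 h 37 min
Thu: 05:51–16:29 = 10 h 38 min; less 30 min break → 10 h 8 min
Fri: 05:57–16:28 = 10 h 31 min; less 30 min break → 10 h 1 min
Sat: 10:22–17:11 = 6 h 49 min; less 30 min break → 6 h 19 min
Sun: 08:54–16:28 = 7 h 34 min; less 30 min break → 7 h 4 min
Total worked: 43 h 38 min = 43.63 h.
Threshold 44 h → overtime 0 h 0 min, regular 43 h 38 min.

Regular 43.63 hours, overtime 0.00 hours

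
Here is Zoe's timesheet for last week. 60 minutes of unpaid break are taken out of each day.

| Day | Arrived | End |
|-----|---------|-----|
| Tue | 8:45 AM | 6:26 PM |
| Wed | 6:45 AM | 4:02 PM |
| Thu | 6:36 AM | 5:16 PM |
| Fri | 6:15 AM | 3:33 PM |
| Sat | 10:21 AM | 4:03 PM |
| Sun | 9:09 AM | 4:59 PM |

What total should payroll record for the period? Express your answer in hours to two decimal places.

46.47 hours

Tue: 8:45 AM–6:26 PM = 9 h 41 min; less 60 min break → 8 h 41 min
Wed: 6:45 AM–4:02 PM = 9 h 17 min; less 60 min break → 8 h 17 min
Thu: 6:36 AM–5:16 PM = 10 h 40 min; less 60 min break → 9 h 40 min
Fri: 6:15 AM–3:33 PM = 9 h 18 min; less 60 min break → 8 h 18 min
Sat: 10:21 AM–4:03 PM = 5 h 42 min; less 60 min break → 4 h 42 min
Sun: 9:09 AM–4:59 PM = 7 h 50 min; less 60 min break → 6 h 50 min
Total: 8 h 41 min + 8 h 17 min + 9 h 40 min + 8 h 18 min + 4 h 42 min + 6 h 50 min = 46 h 28 min.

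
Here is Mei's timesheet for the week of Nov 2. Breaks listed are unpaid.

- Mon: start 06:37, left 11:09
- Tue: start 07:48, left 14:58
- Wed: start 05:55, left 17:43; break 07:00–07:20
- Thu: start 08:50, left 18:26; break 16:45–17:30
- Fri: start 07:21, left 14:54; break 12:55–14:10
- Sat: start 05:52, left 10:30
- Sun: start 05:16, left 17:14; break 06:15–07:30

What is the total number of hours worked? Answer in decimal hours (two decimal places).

53.67 hours

Mon: 06:37–11:09 = 4 h 32 min
Tue: 07:48–14:58 = 7 h 10 min
Wed: 05:55–17:43 = 11 h 48 min; less 20 min break → 11 h 28 min
Thu: 08:50–18:26 = 9 h 36 min; less 45 min break → 8 h 51 min
Fri: 07:21–14:54 = 7 h 33 min; less 75 min break → 6 h 18 min
Sat: 05:52–10:30 = 4 h 38 min
Sun: 05:16–17:14 = 11 h 58 min; less 75 min break → 10 h 43 min
Total: 4 h 32 min + 7 h 10 min + 11 h 28 min + 8 h 51 min + 6 h 18 min + 4 h 38 min + 10 h 43 min = 53 h 40 min.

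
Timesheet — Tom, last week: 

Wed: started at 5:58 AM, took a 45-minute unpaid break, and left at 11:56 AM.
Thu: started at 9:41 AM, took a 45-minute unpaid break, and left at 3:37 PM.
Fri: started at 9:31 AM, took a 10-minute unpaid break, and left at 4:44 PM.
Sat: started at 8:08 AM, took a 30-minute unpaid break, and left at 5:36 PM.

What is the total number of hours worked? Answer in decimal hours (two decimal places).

26.42 hours

Wed: 5:58 AM–11:56 AM = 5 h 58 min; less 45 min break → 5 h 13 min
Thu: 9:41 AM–3:37 PM = 5 h 56 min; less 45 min break → 5 h 11 min
Fri: 9:31 AM–4:44 PM = 7 h 13 min; less 10 min break → 7 h 3 min
Sat: 8:08 AM–5:36 PM = 9 h 28 min; less 30 min break → 8 h 58 min
Total: 5 h 13 min + 5 h 11 min + 7 h 3 min + 8 h 58 min = 26 h 25 min.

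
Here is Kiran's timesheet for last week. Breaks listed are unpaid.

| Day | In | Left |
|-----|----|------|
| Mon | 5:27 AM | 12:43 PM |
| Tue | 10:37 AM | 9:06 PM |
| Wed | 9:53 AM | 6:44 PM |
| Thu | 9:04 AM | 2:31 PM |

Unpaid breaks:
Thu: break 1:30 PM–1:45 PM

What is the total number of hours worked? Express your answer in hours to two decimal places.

31.80 hours

Mon: 5:27 AM–12:43 PM = 7 h 16 min
Tue: 10:37 AM–9:06 PM = 10 h 29 min
Wed: 9:53 AM–6:44 PM = 8 h 51 min
Thu: 9:04 AM–2:31 PM = 5 h 27 min; less 15 min break → 5 h 12 min
Total: 7 h 16 min + 10 h 29 min + 8 h 51 min + 5 h 12 min = 31 h 48 min.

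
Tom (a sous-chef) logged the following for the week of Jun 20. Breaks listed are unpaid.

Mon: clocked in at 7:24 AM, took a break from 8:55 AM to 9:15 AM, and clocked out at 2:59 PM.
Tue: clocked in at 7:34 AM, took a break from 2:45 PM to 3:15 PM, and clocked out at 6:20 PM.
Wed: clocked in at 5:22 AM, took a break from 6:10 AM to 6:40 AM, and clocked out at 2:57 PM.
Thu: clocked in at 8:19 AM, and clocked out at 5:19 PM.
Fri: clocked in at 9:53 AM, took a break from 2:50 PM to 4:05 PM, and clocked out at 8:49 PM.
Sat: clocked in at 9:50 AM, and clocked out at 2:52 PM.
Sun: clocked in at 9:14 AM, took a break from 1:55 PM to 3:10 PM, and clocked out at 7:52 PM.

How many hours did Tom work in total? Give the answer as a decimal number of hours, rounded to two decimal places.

59.70 hours

Mon: 7:24 AM–2:59 PM = 7 h 35 min; less 20 min break → 7 h 15 min
Tue: 7:34 AM–6:20 PM = 10 h 46 min; less 30 min break → 10 h 16 min
Wed: 5:22 AM–2:57 PM = 9 h 35 min; less 30 min break → 9 h 5 min
Thu: 8:19 AM–5:19 PM = 9 h 0 min
Fri: 9:53 AM–8:49 PM = 10 h 56 min; less 75 min break → 9 h 41 min
Sat: 9:50 AM–2:52 PM = 5 h 2 min
Sun: 9:14 AM–7:52 PM = 10 h 38 min; less 75 min break → 9 h 23 min
Total: 7 h 15 min + 10 h 16 min + 9 h 5 min + 9 h 0 min + 9 h 41 min + 5 h 2 min + 9 h 23 min = 59 h 42 min.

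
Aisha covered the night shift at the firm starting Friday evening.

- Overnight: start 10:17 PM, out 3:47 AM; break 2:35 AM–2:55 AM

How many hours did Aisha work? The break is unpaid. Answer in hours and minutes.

Overnight: 10:17 PM → midnight = 1 h 43 min; midnight → 3:47 AM = 3 h 47 min; span 5 h 30 min; less 20 min break → 5 h 10 min

5 h 10 min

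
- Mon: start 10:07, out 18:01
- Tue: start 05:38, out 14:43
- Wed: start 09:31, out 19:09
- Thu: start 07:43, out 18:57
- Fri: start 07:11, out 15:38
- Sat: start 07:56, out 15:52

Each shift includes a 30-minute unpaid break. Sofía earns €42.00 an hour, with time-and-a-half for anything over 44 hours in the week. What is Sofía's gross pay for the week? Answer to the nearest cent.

€2303.70

Mon: 10:07–18:01 = 7 h 54 min; less 30 min break → 7 h 24 min
Tue: 05:38–14:43 = 9 h 5 min; less 30 min break → 8 h 35 min
Wed: 09:31–19:09 = 9 h 38 min; less 30 min break → 9 h 8 min
Thu: 07:43–18:57 = 11 h 14 min; less 30 min break → 10 h 44 min
Fri: 07:11–15:38 = 8 h 27 min; less 30 min break → 7 h 57 min
Sat: 07:56–15:52 = 7 h 56 min; less 30 min break → 7 h 26 min
Total worked: 51 h 14 min = 3074 min.
Regular 44 h 0 min = 2640 min at €42.00/h; overtime 7 h 14 min = 434 min at €63.00/h.
Pay = (2640 × €42.00 + 434 × €63.00) ÷ 60 = €2303.70.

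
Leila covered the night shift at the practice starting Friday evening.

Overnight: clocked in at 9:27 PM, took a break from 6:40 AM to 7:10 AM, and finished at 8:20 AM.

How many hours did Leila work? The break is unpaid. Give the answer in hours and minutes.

Overnight: 9:27 PM → midnight = 2 h 33 min; midnight → 8:20 AM = 8 h 20 min; span 10 h 53 min; less 30 min break → 10 h 23 min

10 h 23 min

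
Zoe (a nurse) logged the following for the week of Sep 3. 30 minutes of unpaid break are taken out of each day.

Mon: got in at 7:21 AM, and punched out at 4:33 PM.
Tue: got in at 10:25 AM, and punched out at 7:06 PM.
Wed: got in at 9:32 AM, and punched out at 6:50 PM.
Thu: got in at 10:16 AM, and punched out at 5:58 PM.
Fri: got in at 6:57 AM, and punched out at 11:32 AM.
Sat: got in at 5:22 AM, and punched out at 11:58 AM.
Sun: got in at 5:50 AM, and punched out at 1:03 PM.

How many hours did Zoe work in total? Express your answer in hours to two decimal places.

Mon: 7:21 AM–4:33 PM = 9 h 12 min; less 30 min break → 8 h 42 min
Tue: 10:25 AM–7:06 PM = 8 h 41 min; less 30 min break → 8 h 11 min
Wed: 9:32 AM–6:50 PM = 9 h 18 min; less 30 min break → 8 h 48 min
Thu: 10:16 AM–5:58 PM = 7 h 42 min; less 30 min break → 7 h 12 min
Fri: 6:57 AM–11:32 AM = 4 h 35 min; less 30 min break → 4 h 5 min
Sat: 5:22 AM–11:58 AM = 6 h 36 min; less 30 min break → 6 h 6 min
Sun: 5:50 AM–1:03 PM = 7 h 13 min; less 30 min break → 6 h 43 min
Total: 8 h 42 min + 8 h 11 min + 8 h 48 min + 7 h 12 min + 4 h 5 min + 6 h 6 min + 6 h 43 min = 49 h 47 min.

49.78 hours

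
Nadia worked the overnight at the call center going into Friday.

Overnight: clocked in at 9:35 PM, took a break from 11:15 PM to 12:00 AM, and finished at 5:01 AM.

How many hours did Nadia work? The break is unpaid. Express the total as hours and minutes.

6 h 41 min

Overnight: 9:35 PM → midnight = 2 h 25 min; midnight → 5:01 AM = 5 h 1 min; span 7 h 26 min; less 45 min break → 6 h 41 min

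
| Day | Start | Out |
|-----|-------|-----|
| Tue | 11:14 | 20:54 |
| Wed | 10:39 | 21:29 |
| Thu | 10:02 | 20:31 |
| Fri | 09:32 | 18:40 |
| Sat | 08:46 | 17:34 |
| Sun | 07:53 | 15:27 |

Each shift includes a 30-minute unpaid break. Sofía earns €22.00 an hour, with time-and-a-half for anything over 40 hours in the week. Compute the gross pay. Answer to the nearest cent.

€1324.95

Tue: 11:14–20:54 = 9 h 40 min; less 30 min break → 9 h 10 min
Wed: 10:39–21:29 = 10 h 50 min; less 30 min break → 10 h 20 min
Thu: 10:02–20:31 = 10 h 29 min; less 30 min break → 9 h 59 min
Fri: 09:32–18:40 = 9 h 8 min; less 30 min break → 8 h 38 min
Sat: 08:46–17:34 = 8 h 48 min; less 30 min break → 8 h 18 min
Sun: 07:53–15:27 = 7 h 34 min; less 30 min break → 7 h 4 min
Total worked: 53 h 29 min = 3209 min.
Regular 40 h 0 min = 2400 min at €22.00/h; overtime 13 h 29 min = 809 min at €33.00/h.
Pay = (2400 × €22.00 + 809 × €33.00) ÷ 60 = €1324.95.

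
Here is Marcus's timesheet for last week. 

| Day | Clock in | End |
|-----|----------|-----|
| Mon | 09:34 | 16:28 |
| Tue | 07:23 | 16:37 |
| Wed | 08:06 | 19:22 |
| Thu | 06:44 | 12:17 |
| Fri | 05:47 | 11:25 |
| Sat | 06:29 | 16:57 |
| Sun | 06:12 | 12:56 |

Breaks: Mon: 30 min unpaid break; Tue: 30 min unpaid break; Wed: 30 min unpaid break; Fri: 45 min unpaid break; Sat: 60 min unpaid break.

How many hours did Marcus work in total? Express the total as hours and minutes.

52 h 32 min

Mon: 09:34–16:28 = 6 h 54 min; less 30 min break → 6 h 24 min
Tue: 07:23–16:37 = 9 h 14 min; less 30 min break → 8 h 44 min
Wed: 08:06–19:22 = 11 h 16 min; less 30 min break → 10 h 46 min
Thu: 06:44–12:17 = 5 h 33 min
Fri: 05:47–11:25 = 5 h 38 min; less 45 min break → 4 h 53 min
Sat: 06:29–16:57 = 10 h 28 min; less 60 min break → 9 h 28 min
Sun: 06:12–12:56 = 6 h 44 min
Total: 6 h 24 min + 8 h 44 min + 10 h 46 min + 5 h 33 min + 4 h 53 min + 9 h 28 min + 6 h 44 min = 52 h 32 min.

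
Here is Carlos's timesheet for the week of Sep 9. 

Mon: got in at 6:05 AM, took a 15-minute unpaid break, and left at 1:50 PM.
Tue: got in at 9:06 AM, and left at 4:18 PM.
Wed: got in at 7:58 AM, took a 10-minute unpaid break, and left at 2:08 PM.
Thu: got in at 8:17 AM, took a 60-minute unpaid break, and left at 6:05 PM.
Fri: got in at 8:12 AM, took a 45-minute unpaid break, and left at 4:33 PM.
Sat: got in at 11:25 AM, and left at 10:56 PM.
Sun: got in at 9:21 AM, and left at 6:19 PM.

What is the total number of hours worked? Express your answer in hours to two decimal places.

57.58 hours

Mon: 6:05 AM–1:50 PM = 7 h 45 min; less 15 min break → 7 h 30 min
Tue: 9:06 AM–4:18 PM = 7 h 12 min
Wed: 7:58 AM–2:08 PM = 6 h 10 min; less 10 min break → 6 h 0 min
Thu: 8:17 AM–6:05 PM = 9 h 48 min; less 60 min break → 8 h 48 min
Fri: 8:12 AM–4:33 PM = 8 h 21 min; less 45 min break → 7 h 36 min
Sat: 11:25 AM–10:56 PM = 11 h 31 min
Sun: 9:21 AM–6:19 PM = 8 h 58 min
Total: 7 h 30 min + 7 h 12 min + 6 h 0 min + 8 h 48 min + 7 h 36 min + 11 h 31 min + 8 h 58 min = 57 h 35 min.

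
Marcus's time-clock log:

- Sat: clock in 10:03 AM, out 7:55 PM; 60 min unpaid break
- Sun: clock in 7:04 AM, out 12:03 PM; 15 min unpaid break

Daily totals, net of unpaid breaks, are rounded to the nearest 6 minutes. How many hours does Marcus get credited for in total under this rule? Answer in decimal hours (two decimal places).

Sat: 10:03 AM–7:55 PM = 9 h 52 min − 60 min = 8 h 52 min → rounds to 8 h 54 min
Sun: 7:04 AM–12:03 PM = 4 h 59 min − 15 min = 4 h 44 min → rounds to 4 h 42 min
Total credited: 13 h 36 min.

13.60 hours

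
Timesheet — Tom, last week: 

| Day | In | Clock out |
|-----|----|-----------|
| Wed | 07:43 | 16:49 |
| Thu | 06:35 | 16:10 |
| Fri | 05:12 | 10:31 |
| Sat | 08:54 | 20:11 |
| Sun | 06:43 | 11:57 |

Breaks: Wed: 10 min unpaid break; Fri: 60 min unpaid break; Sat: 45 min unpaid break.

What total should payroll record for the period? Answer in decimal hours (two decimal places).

Wed: 07:43–16:49 = 9 h 6 min; less 10 min break → 8 h 56 min
Thu: 06:35–16:10 = 9 h 35 min
Fri: 05:12–10:31 = 5 h 19 min; less 60 min break → 4 h 19 min
Sat: 08:54–20:11 = 11 h 17 min; less 45 min break → 10 h 32 min
Sun: 06:43–11:57 = 5 h 14 min
Total: 8 h 56 min + 9 h 35 min + 4 h 19 min + 10 h 32 min + 5 h 14 min = 38 h 36 min.

38.60 hours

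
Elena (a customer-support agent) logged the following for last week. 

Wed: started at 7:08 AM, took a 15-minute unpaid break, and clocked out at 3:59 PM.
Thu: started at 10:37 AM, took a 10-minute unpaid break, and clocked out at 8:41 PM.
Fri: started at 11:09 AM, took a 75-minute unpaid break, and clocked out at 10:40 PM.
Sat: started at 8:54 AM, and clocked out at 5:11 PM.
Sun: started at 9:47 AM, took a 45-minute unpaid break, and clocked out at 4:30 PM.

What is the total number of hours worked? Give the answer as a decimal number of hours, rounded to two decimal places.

43.02 hours

Wed: 7:08 AM–3:59 PM = 8 h 51 min; less 15 min break → 8 h 36 min
Thu: 10:37 AM–8:41 PM = 10 h 4 min; less 10 min break → 9 h 54 min
Fri: 11:09 AM–10:40 PM = 11 h 31 min; less 75 min break → 10 h 16 min
Sat: 8:54 AM–5:11 PM = 8 h 17 min
Sun: 9:47 AM–4:30 PM = 6 h 43 min; less 45 min break → 5 h 58 min
Total: 8 h 36 min + 9 h 54 min + 10 h 16 min + 8 h 17 min + 5 h 58 min = 43 h 1 min.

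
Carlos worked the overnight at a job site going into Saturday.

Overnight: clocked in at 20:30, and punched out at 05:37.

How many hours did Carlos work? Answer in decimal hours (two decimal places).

9.12 hours

Overnight: 20:30 → midnight = 3 h 30 min; midnight → 05:37 = 5 h 37 min; span 9 h 7 min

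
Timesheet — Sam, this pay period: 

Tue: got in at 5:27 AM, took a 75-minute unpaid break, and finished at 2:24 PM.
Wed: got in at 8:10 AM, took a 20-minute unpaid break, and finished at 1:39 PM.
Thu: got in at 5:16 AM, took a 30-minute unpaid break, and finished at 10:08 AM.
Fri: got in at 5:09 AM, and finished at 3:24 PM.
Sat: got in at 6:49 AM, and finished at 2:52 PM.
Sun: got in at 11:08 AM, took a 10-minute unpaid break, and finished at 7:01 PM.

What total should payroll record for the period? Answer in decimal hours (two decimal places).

43.23 hours

Tue: 5:27 AM–2:24 PM = 8 h 57 min; less 75 min break → 7 h 42 min
Wed: 8:10 AM–1:39 PM = 5 h 29 min; less 20 min break → 5 h 9 min
Thu: 5:16 AM–10:08 AM = 4 h 52 min; less 30 min break → 4 h 22 min
Fri: 5:09 AM–3:24 PM = 10 h 15 min
Sat: 6:49 AM–2:52 PM = 8 h 3 min
Sun: 11:08 AM–7:01 PM = 7 h 53 min; less 10 min break → 7 h 43 min
Total: 7 h 42 min + 5 h 9 min + 4 h 22 min + 10 h 15 min + 8 h 3 min + 7 h 43 min = 43 h 14 min.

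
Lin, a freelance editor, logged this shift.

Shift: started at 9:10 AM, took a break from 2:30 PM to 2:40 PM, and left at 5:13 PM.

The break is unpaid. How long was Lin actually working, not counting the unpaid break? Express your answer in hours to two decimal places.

Shift: 9:10 AM–5:13 PM = 8 h 3 min; less 10 min break → 7 h 53 min

7.88 hours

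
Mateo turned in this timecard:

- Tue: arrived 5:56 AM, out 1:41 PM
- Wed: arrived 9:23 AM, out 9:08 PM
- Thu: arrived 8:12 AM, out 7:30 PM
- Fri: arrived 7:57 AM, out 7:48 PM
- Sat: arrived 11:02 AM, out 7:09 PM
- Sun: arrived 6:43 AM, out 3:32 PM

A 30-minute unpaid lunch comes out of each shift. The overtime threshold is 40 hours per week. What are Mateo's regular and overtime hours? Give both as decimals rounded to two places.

Regular 40.00 hours, overtime 16.58 hours

Tue: 5:56 AM–1:41 PM = 7 h 45 min; less 30 min break → 7 h 15 min
Wed: 9:23 AM–9:08 PM = 11 h 45 min; less 30 min break → 11 h 15 min
Thu: 8:12 AM–7:30 PM = 11 h 18 min; less 30 min break → 10 h 48 min
Fri: 7:57 AM–7:48 PM = 11 h 51 min; less 30 min break → 11 h 21 min
Sat: 11:02 AM–7:09 PM = 8 h 7 min; less 30 min break → 7 h 37 min
Sun: 6:43 AM–3:32 PM = 8 h 49 min; less 30 min break → 8 h 19 min
Total worked: 56 h 35 min = 56.58 h.
Threshold 40 h → overtime 16 h 35 min, regular 40 h 0 min.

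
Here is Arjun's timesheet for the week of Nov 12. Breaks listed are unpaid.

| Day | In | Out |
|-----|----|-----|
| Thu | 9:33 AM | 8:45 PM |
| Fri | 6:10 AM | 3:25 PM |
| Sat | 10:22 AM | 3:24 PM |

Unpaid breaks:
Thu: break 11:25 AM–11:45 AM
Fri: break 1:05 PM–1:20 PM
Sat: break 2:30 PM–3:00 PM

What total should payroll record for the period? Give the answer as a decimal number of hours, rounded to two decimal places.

24.40 hours

Thu: 9:33 AM–8:45 PM = 11 h 12 min; less 20 min break → 10 h 52 min
Fri: 6:10 AM–3:25 PM = 9 h 15 min; less 15 min break → 9 h 0 min
Sat: 10:22 AM–3:24 PM = 5 h 2 min; less 30 min break → 4 h 32 min
Total: 10 h 52 min + 9 h 0 min + 4 h 32 min = 24 h 24 min.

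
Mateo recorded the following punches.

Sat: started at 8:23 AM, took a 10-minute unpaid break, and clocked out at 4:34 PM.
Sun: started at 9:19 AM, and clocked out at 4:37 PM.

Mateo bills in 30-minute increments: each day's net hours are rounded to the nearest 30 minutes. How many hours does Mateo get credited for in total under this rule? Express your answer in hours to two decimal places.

15.50 hours

Sat: 8:23 AM–4:34 PM = 8 h 11 min − 10 min = 8 h 1 min → rounds to 8 h 0 min
Sun: 9:19 AM–4:37 PM = 7 h 18 min → rounds to 7 h 30 min
Total credited: 15 h 30 min.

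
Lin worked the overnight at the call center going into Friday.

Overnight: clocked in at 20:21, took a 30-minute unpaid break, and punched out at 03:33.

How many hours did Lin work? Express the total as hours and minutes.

6 h 42 min

Overnight: 20:21 → midnight = 3 h 39 min; midnight → 03:33 = 3 h 33 min; span 7 h 12 min; less 30 min break → 6 h 42 min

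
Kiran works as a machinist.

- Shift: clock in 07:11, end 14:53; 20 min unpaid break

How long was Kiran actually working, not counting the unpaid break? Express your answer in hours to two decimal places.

7.37 hours

Shift: 07:11–14:53 = 7 h 42 min; less 20 min break → 7 h 22 min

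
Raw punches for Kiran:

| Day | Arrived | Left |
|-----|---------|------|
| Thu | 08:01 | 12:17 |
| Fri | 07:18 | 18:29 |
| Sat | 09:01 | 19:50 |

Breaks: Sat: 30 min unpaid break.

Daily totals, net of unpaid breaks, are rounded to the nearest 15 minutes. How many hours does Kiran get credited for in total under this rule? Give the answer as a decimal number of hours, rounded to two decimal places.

25.75 hours

Thu: 08:01–12:17 = 4 h 16 min → rounds to 4 h 15 min
Fri: 07:18–18:29 = 11 h 11 min → rounds to 11 h 15 min
Sat: 09:01–19:50 = 10 h 49 min − 30 min = 10 h 19 min → rounds to 10 h 15 min
Total credited: 25 h 45 min.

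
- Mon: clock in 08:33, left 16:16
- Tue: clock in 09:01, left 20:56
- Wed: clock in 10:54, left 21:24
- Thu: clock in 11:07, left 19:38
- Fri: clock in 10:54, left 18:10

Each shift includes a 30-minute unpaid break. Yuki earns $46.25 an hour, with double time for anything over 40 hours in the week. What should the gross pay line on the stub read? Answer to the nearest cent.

$2166.04

Mon: 08:33–16:16 = 7 h 43 min; less 30 min break → 7 h 13 min
Tue: 09:01–20:56 = 11 h 55 min; less 30 min break → 11 h 25 min
Wed: 10:54–21:24 = 10 h 30 min; less 30 min break → 10 h 0 min
Thu: 11:07–19:38 = 8 h 31 min; less 30 min break → 8 h 1 min
Fri: 10:54–18:10 = 7 h 16 min; less 30 min break → 6 h 46 min
Total worked: 43 h 25 min = 2605 min.
Regular 40 h 0 min = 2400 min at $46.25/h; overtime 3 h 25 min = 205 min at $92.50/h.
Pay = (2400 × $46.25 + 205 × $92.50) ÷ 60 = $2166.04.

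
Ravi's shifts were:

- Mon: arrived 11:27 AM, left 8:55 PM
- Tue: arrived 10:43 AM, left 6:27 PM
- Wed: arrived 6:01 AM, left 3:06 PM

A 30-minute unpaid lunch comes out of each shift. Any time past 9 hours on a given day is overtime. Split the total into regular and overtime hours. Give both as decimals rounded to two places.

Mon: 11:27 AM–8:55 PM = 9 h 28 min; less 30 min break → 8 h 58 min
Tue: 10:43 AM–6:27 PM = 7 h 44 min; less 30 min break → 7 h 14 min
Wed: 6:01 AM–3:06 PM = 9 h 5 min; less 30 min break → 8 h 35 min
Mon reg 8 h 58 min / OT 0 h 0 min; Tue reg 7 h 14 min / OT 0 h 0 min; Wed reg 8 h 35 min / OT 0 h 0 min.
Totals: regular 24 h 47 min, overtime 0 h 0 min.

Regular 24.78 hours, overtime 0.00 hours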